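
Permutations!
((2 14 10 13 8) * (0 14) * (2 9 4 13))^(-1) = (0 2 10 14)(4 9 8 13)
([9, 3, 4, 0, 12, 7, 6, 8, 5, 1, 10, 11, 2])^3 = (12)(0 3 1 9)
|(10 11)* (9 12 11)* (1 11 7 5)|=7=|(1 11 10 9 12 7 5)|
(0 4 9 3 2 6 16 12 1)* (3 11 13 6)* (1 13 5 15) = [4, 0, 3, 2, 9, 15, 16, 7, 8, 11, 10, 5, 13, 6, 14, 1, 12] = (0 4 9 11 5 15 1)(2 3)(6 16 12 13)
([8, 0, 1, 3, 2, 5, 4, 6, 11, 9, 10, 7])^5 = [4, 6, 7, 3, 11, 5, 8, 0, 2, 9, 10, 1]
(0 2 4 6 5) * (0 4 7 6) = (0 2 7 6 5 4) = [2, 1, 7, 3, 0, 4, 5, 6]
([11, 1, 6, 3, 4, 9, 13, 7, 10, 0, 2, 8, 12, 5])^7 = (0 5 6 10 11 9 13 2 8)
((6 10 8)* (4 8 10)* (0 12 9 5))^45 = ((0 12 9 5)(4 8 6))^45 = (0 12 9 5)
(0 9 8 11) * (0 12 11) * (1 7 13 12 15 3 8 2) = [9, 7, 1, 8, 4, 5, 6, 13, 0, 2, 10, 15, 11, 12, 14, 3] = (0 9 2 1 7 13 12 11 15 3 8)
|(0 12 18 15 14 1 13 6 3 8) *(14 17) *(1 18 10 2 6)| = |(0 12 10 2 6 3 8)(1 13)(14 18 15 17)| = 28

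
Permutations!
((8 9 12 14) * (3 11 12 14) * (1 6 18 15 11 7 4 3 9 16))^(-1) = ((1 6 18 15 11 12 9 14 8 16)(3 7 4))^(-1) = (1 16 8 14 9 12 11 15 18 6)(3 4 7)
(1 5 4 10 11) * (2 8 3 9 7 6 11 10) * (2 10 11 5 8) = (1 8 3 9 7 6 5 4 10 11) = [0, 8, 2, 9, 10, 4, 5, 6, 3, 7, 11, 1]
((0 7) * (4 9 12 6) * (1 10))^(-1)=((0 7)(1 10)(4 9 12 6))^(-1)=(0 7)(1 10)(4 6 12 9)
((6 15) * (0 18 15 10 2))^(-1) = (0 2 10 6 15 18)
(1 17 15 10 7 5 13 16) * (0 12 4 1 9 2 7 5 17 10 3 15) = (0 12 4 1 10 5 13 16 9 2 7 17)(3 15) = [12, 10, 7, 15, 1, 13, 6, 17, 8, 2, 5, 11, 4, 16, 14, 3, 9, 0]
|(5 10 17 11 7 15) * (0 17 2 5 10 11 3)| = 6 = |(0 17 3)(2 5 11 7 15 10)|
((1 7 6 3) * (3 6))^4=(1 7 3)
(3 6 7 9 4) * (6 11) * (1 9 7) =(1 9 4 3 11 6) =[0, 9, 2, 11, 3, 5, 1, 7, 8, 4, 10, 6]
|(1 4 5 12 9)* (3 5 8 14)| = |(1 4 8 14 3 5 12 9)| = 8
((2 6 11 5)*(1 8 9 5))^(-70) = ((1 8 9 5 2 6 11))^(-70) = (11)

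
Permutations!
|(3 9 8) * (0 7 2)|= 3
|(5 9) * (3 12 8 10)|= |(3 12 8 10)(5 9)|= 4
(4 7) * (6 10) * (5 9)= (4 7)(5 9)(6 10)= [0, 1, 2, 3, 7, 9, 10, 4, 8, 5, 6]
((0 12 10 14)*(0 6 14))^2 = ((0 12 10)(6 14))^2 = (14)(0 10 12)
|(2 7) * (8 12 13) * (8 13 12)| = |(13)(2 7)| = 2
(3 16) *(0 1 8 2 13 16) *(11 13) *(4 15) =(0 1 8 2 11 13 16 3)(4 15) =[1, 8, 11, 0, 15, 5, 6, 7, 2, 9, 10, 13, 12, 16, 14, 4, 3]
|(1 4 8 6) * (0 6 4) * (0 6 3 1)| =|(0 3 1 6)(4 8)| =4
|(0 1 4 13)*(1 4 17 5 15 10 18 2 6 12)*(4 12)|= |(0 12 1 17 5 15 10 18 2 6 4 13)|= 12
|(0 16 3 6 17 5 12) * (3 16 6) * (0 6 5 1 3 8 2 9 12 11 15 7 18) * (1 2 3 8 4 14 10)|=30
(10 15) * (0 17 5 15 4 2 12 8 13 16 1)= (0 17 5 15 10 4 2 12 8 13 16 1)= [17, 0, 12, 3, 2, 15, 6, 7, 13, 9, 4, 11, 8, 16, 14, 10, 1, 5]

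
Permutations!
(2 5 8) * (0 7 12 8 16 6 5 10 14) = (0 7 12 8 2 10 14)(5 16 6) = [7, 1, 10, 3, 4, 16, 5, 12, 2, 9, 14, 11, 8, 13, 0, 15, 6]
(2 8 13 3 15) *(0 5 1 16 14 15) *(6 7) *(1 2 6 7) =[5, 16, 8, 0, 4, 2, 1, 7, 13, 9, 10, 11, 12, 3, 15, 6, 14] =(0 5 2 8 13 3)(1 16 14 15 6)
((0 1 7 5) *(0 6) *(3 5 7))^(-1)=(7)(0 6 5 3 1)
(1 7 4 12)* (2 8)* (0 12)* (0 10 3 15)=[12, 7, 8, 15, 10, 5, 6, 4, 2, 9, 3, 11, 1, 13, 14, 0]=(0 12 1 7 4 10 3 15)(2 8)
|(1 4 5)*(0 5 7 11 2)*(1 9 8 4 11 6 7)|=8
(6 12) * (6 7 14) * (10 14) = (6 12 7 10 14) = [0, 1, 2, 3, 4, 5, 12, 10, 8, 9, 14, 11, 7, 13, 6]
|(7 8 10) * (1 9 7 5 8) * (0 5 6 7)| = 8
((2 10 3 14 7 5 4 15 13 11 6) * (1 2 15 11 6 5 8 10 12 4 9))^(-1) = (1 9 5 11 4 12 2)(3 10 8 7 14)(6 13 15)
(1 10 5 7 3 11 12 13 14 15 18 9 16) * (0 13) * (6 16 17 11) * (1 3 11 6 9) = (0 13 14 15 18 1 10 5 7 11 12)(3 9 17 6 16) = [13, 10, 2, 9, 4, 7, 16, 11, 8, 17, 5, 12, 0, 14, 15, 18, 3, 6, 1]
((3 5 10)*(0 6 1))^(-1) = ((0 6 1)(3 5 10))^(-1) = (0 1 6)(3 10 5)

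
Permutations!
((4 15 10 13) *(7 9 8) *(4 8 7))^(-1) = (4 8 13 10 15)(7 9)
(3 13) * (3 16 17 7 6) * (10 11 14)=(3 13 16 17 7 6)(10 11 14)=[0, 1, 2, 13, 4, 5, 3, 6, 8, 9, 11, 14, 12, 16, 10, 15, 17, 7]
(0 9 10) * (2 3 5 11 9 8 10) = (0 8 10)(2 3 5 11 9) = [8, 1, 3, 5, 4, 11, 6, 7, 10, 2, 0, 9]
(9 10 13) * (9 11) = (9 10 13 11) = [0, 1, 2, 3, 4, 5, 6, 7, 8, 10, 13, 9, 12, 11]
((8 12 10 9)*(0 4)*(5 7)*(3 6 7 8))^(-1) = ((0 4)(3 6 7 5 8 12 10 9))^(-1) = (0 4)(3 9 10 12 8 5 7 6)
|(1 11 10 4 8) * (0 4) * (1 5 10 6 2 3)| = |(0 4 8 5 10)(1 11 6 2 3)| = 5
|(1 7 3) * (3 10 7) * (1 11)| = |(1 3 11)(7 10)| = 6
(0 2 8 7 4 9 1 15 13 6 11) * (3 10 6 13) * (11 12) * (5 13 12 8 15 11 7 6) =[2, 11, 15, 10, 9, 13, 8, 4, 6, 1, 5, 0, 7, 12, 14, 3] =(0 2 15 3 10 5 13 12 7 4 9 1 11)(6 8)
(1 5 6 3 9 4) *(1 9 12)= (1 5 6 3 12)(4 9)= [0, 5, 2, 12, 9, 6, 3, 7, 8, 4, 10, 11, 1]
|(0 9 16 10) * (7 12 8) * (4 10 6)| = |(0 9 16 6 4 10)(7 12 8)| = 6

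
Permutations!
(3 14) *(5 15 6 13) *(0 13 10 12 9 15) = (0 13 5)(3 14)(6 10 12 9 15) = [13, 1, 2, 14, 4, 0, 10, 7, 8, 15, 12, 11, 9, 5, 3, 6]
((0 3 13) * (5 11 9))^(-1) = (0 13 3)(5 9 11)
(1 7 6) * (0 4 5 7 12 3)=[4, 12, 2, 0, 5, 7, 1, 6, 8, 9, 10, 11, 3]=(0 4 5 7 6 1 12 3)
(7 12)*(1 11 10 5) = (1 11 10 5)(7 12) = [0, 11, 2, 3, 4, 1, 6, 12, 8, 9, 5, 10, 7]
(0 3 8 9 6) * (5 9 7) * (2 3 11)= (0 11 2 3 8 7 5 9 6)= [11, 1, 3, 8, 4, 9, 0, 5, 7, 6, 10, 2]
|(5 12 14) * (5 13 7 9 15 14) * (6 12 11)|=20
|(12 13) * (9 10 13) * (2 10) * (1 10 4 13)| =10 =|(1 10)(2 4 13 12 9)|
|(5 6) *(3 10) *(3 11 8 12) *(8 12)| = |(3 10 11 12)(5 6)| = 4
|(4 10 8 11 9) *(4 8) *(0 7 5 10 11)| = 8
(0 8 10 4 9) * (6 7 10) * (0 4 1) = [8, 0, 2, 3, 9, 5, 7, 10, 6, 4, 1] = (0 8 6 7 10 1)(4 9)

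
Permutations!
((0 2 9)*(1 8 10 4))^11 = (0 9 2)(1 4 10 8)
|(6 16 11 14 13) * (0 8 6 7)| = 8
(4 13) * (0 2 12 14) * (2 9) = (0 9 2 12 14)(4 13) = [9, 1, 12, 3, 13, 5, 6, 7, 8, 2, 10, 11, 14, 4, 0]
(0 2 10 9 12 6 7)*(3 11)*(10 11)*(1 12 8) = (0 2 11 3 10 9 8 1 12 6 7) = [2, 12, 11, 10, 4, 5, 7, 0, 1, 8, 9, 3, 6]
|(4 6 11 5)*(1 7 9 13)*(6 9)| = |(1 7 6 11 5 4 9 13)| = 8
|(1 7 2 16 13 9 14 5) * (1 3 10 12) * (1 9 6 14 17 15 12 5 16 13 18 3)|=|(1 7 2 13 6 14 16 18 3 10 5)(9 17 15 12)|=44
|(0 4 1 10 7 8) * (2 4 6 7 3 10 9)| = 4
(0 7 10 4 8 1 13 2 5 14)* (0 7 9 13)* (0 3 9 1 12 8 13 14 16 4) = [1, 3, 5, 9, 13, 16, 6, 10, 12, 14, 0, 11, 8, 2, 7, 15, 4] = (0 1 3 9 14 7 10)(2 5 16 4 13)(8 12)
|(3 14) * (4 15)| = |(3 14)(4 15)| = 2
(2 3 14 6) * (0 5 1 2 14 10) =(0 5 1 2 3 10)(6 14) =[5, 2, 3, 10, 4, 1, 14, 7, 8, 9, 0, 11, 12, 13, 6]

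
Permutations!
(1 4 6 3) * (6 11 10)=(1 4 11 10 6 3)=[0, 4, 2, 1, 11, 5, 3, 7, 8, 9, 6, 10]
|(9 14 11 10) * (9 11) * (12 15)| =2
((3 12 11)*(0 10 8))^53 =((0 10 8)(3 12 11))^53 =(0 8 10)(3 11 12)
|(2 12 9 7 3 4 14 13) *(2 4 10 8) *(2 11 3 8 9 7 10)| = |(2 12 7 8 11 3)(4 14 13)(9 10)| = 6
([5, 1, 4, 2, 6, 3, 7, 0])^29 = (0 5 3 2 4 6 7)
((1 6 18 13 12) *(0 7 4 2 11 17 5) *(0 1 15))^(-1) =(0 15 12 13 18 6 1 5 17 11 2 4 7)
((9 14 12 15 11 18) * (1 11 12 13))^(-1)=(1 13 14 9 18 11)(12 15)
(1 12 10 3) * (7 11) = (1 12 10 3)(7 11) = [0, 12, 2, 1, 4, 5, 6, 11, 8, 9, 3, 7, 10]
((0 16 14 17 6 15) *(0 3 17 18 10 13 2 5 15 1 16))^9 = ((1 16 14 18 10 13 2 5 15 3 17 6))^9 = (1 3 2 18)(5 10 16 17)(6 15 13 14)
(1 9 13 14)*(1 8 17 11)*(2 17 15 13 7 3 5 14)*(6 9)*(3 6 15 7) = [0, 15, 17, 5, 4, 14, 9, 6, 7, 3, 10, 1, 12, 2, 8, 13, 16, 11] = (1 15 13 2 17 11)(3 5 14 8 7 6 9)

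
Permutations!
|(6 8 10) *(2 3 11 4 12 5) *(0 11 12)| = 12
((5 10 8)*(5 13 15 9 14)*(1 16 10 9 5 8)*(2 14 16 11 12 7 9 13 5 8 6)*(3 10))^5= (1 16 12 10 9 11 3 7)(2 6 14)(5 13 15 8)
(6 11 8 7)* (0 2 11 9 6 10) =(0 2 11 8 7 10)(6 9) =[2, 1, 11, 3, 4, 5, 9, 10, 7, 6, 0, 8]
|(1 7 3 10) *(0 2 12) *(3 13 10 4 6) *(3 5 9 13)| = 9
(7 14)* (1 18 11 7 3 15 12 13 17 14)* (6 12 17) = (1 18 11 7)(3 15 17 14)(6 12 13) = [0, 18, 2, 15, 4, 5, 12, 1, 8, 9, 10, 7, 13, 6, 3, 17, 16, 14, 11]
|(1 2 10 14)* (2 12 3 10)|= 5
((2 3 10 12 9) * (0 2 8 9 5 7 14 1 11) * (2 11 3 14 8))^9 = ((0 11)(1 3 10 12 5 7 8 9 2 14))^9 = (0 11)(1 14 2 9 8 7 5 12 10 3)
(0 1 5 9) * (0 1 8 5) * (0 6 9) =(0 8 5)(1 6 9) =[8, 6, 2, 3, 4, 0, 9, 7, 5, 1]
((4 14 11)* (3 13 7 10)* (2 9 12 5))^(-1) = ((2 9 12 5)(3 13 7 10)(4 14 11))^(-1) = (2 5 12 9)(3 10 7 13)(4 11 14)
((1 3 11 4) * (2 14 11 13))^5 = ((1 3 13 2 14 11 4))^5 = (1 11 2 3 4 14 13)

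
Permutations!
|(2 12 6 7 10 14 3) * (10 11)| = |(2 12 6 7 11 10 14 3)| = 8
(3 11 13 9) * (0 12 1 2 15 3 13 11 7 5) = (0 12 1 2 15 3 7 5)(9 13) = [12, 2, 15, 7, 4, 0, 6, 5, 8, 13, 10, 11, 1, 9, 14, 3]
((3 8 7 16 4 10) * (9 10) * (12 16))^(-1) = ((3 8 7 12 16 4 9 10))^(-1) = (3 10 9 4 16 12 7 8)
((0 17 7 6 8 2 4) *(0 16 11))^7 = ((0 17 7 6 8 2 4 16 11))^7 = (0 16 2 6 17 11 4 8 7)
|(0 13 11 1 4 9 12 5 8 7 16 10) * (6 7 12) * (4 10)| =15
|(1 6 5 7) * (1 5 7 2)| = 5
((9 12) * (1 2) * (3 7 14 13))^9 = ((1 2)(3 7 14 13)(9 12))^9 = (1 2)(3 7 14 13)(9 12)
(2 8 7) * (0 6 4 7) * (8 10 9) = (0 6 4 7 2 10 9 8) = [6, 1, 10, 3, 7, 5, 4, 2, 0, 8, 9]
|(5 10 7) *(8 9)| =6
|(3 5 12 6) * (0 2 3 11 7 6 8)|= |(0 2 3 5 12 8)(6 11 7)|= 6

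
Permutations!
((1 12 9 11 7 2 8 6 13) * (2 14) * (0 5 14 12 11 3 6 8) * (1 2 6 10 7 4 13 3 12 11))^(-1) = ((0 5 14 6 3 10 7 11 4 13 2)(9 12))^(-1) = (0 2 13 4 11 7 10 3 6 14 5)(9 12)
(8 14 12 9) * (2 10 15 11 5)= (2 10 15 11 5)(8 14 12 9)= [0, 1, 10, 3, 4, 2, 6, 7, 14, 8, 15, 5, 9, 13, 12, 11]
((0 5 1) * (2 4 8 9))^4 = ((0 5 1)(2 4 8 9))^4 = (9)(0 5 1)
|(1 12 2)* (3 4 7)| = 3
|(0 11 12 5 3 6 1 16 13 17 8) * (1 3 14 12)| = |(0 11 1 16 13 17 8)(3 6)(5 14 12)| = 42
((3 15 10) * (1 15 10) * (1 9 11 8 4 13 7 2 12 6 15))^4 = (2 9 13 6 8)(4 12 11 7 15)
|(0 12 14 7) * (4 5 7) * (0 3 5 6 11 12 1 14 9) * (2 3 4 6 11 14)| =|(0 1 2 3 5 7 4 11 12 9)(6 14)| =10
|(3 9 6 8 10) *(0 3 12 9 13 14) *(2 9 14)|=10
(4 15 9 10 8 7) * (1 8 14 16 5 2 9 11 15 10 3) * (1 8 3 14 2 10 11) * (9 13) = (1 3 8 7 4 11 15)(2 13 9 14 16 5 10) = [0, 3, 13, 8, 11, 10, 6, 4, 7, 14, 2, 15, 12, 9, 16, 1, 5]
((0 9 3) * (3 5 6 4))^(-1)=(0 3 4 6 5 9)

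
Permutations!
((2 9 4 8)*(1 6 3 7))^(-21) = ((1 6 3 7)(2 9 4 8))^(-21) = (1 7 3 6)(2 8 4 9)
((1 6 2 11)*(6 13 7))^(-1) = ((1 13 7 6 2 11))^(-1) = (1 11 2 6 7 13)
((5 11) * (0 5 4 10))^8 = (0 4 5 10 11)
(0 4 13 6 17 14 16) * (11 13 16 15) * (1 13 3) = (0 4 16)(1 13 6 17 14 15 11 3) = [4, 13, 2, 1, 16, 5, 17, 7, 8, 9, 10, 3, 12, 6, 15, 11, 0, 14]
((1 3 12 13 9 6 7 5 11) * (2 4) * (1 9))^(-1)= (1 13 12 3)(2 4)(5 7 6 9 11)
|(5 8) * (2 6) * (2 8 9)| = 5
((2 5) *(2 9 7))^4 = (9)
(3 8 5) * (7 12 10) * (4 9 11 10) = [0, 1, 2, 8, 9, 3, 6, 12, 5, 11, 7, 10, 4] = (3 8 5)(4 9 11 10 7 12)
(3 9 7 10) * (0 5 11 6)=(0 5 11 6)(3 9 7 10)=[5, 1, 2, 9, 4, 11, 0, 10, 8, 7, 3, 6]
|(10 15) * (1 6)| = 2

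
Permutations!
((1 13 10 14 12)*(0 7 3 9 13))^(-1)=((0 7 3 9 13 10 14 12 1))^(-1)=(0 1 12 14 10 13 9 3 7)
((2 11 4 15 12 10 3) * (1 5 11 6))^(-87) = (1 4 10 6 11 12 2 5 15 3)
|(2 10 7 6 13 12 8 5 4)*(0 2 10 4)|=10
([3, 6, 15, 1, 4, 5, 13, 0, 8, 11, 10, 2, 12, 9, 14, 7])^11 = (0 3 1 6 13 9 11 2 15 7)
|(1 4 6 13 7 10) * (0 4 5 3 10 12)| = |(0 4 6 13 7 12)(1 5 3 10)| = 12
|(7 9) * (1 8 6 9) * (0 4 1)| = 7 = |(0 4 1 8 6 9 7)|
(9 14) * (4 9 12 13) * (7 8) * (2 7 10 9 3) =(2 7 8 10 9 14 12 13 4 3) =[0, 1, 7, 2, 3, 5, 6, 8, 10, 14, 9, 11, 13, 4, 12]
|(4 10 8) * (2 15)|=|(2 15)(4 10 8)|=6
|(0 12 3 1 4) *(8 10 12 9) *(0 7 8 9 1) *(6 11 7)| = 10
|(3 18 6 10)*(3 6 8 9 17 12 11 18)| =6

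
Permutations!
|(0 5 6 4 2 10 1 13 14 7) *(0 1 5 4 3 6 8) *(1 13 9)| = 6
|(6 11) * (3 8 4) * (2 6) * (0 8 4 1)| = |(0 8 1)(2 6 11)(3 4)| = 6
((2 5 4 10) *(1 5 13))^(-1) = (1 13 2 10 4 5)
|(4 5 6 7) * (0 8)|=|(0 8)(4 5 6 7)|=4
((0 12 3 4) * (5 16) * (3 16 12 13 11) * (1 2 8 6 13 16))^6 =(0 8)(1 3)(2 4)(5 13)(6 16)(11 12)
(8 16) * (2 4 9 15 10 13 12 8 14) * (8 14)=[0, 1, 4, 3, 9, 5, 6, 7, 16, 15, 13, 11, 14, 12, 2, 10, 8]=(2 4 9 15 10 13 12 14)(8 16)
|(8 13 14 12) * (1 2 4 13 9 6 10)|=|(1 2 4 13 14 12 8 9 6 10)|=10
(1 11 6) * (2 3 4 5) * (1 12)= (1 11 6 12)(2 3 4 5)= [0, 11, 3, 4, 5, 2, 12, 7, 8, 9, 10, 6, 1]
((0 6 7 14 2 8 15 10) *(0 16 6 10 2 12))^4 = (0 7 10 14 16 12 6)(2 8 15)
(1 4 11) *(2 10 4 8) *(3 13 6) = [0, 8, 10, 13, 11, 5, 3, 7, 2, 9, 4, 1, 12, 6] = (1 8 2 10 4 11)(3 13 6)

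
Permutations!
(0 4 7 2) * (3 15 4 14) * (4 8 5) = [14, 1, 0, 15, 7, 4, 6, 2, 5, 9, 10, 11, 12, 13, 3, 8] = (0 14 3 15 8 5 4 7 2)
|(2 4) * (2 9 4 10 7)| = 6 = |(2 10 7)(4 9)|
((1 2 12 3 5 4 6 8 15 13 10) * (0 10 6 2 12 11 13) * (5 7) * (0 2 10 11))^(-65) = (0 15 6 11 2 8 13)(1 4 7 12 10 5 3)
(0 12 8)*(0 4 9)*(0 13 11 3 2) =(0 12 8 4 9 13 11 3 2) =[12, 1, 0, 2, 9, 5, 6, 7, 4, 13, 10, 3, 8, 11]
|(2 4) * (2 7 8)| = |(2 4 7 8)| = 4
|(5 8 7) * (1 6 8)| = 5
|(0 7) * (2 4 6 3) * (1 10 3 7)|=8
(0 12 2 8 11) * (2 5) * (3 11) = (0 12 5 2 8 3 11) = [12, 1, 8, 11, 4, 2, 6, 7, 3, 9, 10, 0, 5]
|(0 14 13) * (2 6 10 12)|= 12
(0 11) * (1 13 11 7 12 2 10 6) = (0 7 12 2 10 6 1 13 11) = [7, 13, 10, 3, 4, 5, 1, 12, 8, 9, 6, 0, 2, 11]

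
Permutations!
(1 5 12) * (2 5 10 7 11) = (1 10 7 11 2 5 12) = [0, 10, 5, 3, 4, 12, 6, 11, 8, 9, 7, 2, 1]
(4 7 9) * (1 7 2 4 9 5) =(9)(1 7 5)(2 4) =[0, 7, 4, 3, 2, 1, 6, 5, 8, 9]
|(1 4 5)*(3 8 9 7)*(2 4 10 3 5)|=14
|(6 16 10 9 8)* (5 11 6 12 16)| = 15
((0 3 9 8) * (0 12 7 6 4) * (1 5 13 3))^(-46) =((0 1 5 13 3 9 8 12 7 6 4))^(-46) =(0 6 12 9 13 1 4 7 8 3 5)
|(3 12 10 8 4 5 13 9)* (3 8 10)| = |(3 12)(4 5 13 9 8)| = 10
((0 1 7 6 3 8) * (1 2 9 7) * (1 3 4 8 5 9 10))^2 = ((0 2 10 1 3 5 9 7 6 4 8))^2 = (0 10 3 9 6 8 2 1 5 7 4)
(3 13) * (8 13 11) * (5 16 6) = (3 11 8 13)(5 16 6) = [0, 1, 2, 11, 4, 16, 5, 7, 13, 9, 10, 8, 12, 3, 14, 15, 6]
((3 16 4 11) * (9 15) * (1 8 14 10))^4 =(16) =((1 8 14 10)(3 16 4 11)(9 15))^4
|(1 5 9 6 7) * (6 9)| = 4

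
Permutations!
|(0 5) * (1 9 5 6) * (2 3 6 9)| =|(0 9 5)(1 2 3 6)| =12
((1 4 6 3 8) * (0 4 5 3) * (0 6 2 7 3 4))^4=(1 7 5 3 4 8 2)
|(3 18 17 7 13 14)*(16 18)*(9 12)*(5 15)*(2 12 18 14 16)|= |(2 12 9 18 17 7 13 16 14 3)(5 15)|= 10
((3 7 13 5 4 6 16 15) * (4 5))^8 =(3 7 13 4 6 16 15)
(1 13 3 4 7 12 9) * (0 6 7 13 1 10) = (0 6 7 12 9 10)(3 4 13) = [6, 1, 2, 4, 13, 5, 7, 12, 8, 10, 0, 11, 9, 3]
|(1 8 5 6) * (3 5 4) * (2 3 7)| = |(1 8 4 7 2 3 5 6)| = 8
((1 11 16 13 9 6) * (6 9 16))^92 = ((1 11 6)(13 16))^92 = (16)(1 6 11)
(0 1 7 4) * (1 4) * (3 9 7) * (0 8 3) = (0 4 8 3 9 7 1) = [4, 0, 2, 9, 8, 5, 6, 1, 3, 7]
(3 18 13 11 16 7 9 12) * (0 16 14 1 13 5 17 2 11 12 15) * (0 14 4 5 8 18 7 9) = (0 16 9 15 14 1 13 12 3 7)(2 11 4 5 17)(8 18) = [16, 13, 11, 7, 5, 17, 6, 0, 18, 15, 10, 4, 3, 12, 1, 14, 9, 2, 8]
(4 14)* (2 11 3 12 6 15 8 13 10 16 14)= (2 11 3 12 6 15 8 13 10 16 14 4)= [0, 1, 11, 12, 2, 5, 15, 7, 13, 9, 16, 3, 6, 10, 4, 8, 14]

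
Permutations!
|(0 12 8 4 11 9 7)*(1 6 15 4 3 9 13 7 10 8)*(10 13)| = |(0 12 1 6 15 4 11 10 8 3 9 13 7)| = 13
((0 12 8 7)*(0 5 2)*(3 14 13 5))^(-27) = ((0 12 8 7 3 14 13 5 2))^(-27) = (14)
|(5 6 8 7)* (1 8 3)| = 6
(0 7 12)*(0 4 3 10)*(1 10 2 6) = (0 7 12 4 3 2 6 1 10) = [7, 10, 6, 2, 3, 5, 1, 12, 8, 9, 0, 11, 4]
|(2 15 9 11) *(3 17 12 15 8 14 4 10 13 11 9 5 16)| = 42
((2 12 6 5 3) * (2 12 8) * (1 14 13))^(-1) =((1 14 13)(2 8)(3 12 6 5))^(-1) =(1 13 14)(2 8)(3 5 6 12)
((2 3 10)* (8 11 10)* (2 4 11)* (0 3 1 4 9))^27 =((0 3 8 2 1 4 11 10 9))^27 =(11)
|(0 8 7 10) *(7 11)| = 5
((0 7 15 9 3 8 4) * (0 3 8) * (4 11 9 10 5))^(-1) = ((0 7 15 10 5 4 3)(8 11 9))^(-1) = (0 3 4 5 10 15 7)(8 9 11)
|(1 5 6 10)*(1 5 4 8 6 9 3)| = |(1 4 8 6 10 5 9 3)| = 8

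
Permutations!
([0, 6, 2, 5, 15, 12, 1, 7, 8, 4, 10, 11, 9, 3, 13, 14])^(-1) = (1 6)(3 13 14 15 4 9 12 5)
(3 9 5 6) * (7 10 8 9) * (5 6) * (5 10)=(3 7 5 10 8 9 6)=[0, 1, 2, 7, 4, 10, 3, 5, 9, 6, 8]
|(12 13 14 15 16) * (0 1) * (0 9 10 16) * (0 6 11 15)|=|(0 1 9 10 16 12 13 14)(6 11 15)|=24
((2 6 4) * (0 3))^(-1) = (0 3)(2 4 6)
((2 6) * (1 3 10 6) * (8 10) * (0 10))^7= (10)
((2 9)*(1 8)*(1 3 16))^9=(1 8 3 16)(2 9)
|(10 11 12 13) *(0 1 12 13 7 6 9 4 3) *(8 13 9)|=12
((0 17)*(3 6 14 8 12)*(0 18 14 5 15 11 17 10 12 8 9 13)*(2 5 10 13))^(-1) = (0 13)(2 9 14 18 17 11 15 5)(3 12 10 6)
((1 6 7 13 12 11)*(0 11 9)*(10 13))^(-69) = (0 6 13)(1 10 9)(7 12 11)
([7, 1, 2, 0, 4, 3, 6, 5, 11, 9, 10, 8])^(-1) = (0 3 5 7)(8 11)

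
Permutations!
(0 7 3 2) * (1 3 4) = [7, 3, 0, 2, 1, 5, 6, 4] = (0 7 4 1 3 2)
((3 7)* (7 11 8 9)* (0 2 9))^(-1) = (0 8 11 3 7 9 2)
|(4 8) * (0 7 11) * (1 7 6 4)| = 7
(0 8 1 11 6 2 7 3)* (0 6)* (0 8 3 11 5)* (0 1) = (0 3 6 2 7 11 8)(1 5) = [3, 5, 7, 6, 4, 1, 2, 11, 0, 9, 10, 8]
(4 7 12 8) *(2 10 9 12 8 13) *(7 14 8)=(2 10 9 12 13)(4 14 8)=[0, 1, 10, 3, 14, 5, 6, 7, 4, 12, 9, 11, 13, 2, 8]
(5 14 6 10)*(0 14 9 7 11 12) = (0 14 6 10 5 9 7 11 12) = [14, 1, 2, 3, 4, 9, 10, 11, 8, 7, 5, 12, 0, 13, 6]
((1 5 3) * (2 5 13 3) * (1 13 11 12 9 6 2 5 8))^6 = ((1 11 12 9 6 2 8)(3 13))^6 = (13)(1 8 2 6 9 12 11)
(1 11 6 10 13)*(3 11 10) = (1 10 13)(3 11 6) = [0, 10, 2, 11, 4, 5, 3, 7, 8, 9, 13, 6, 12, 1]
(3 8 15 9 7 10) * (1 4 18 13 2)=(1 4 18 13 2)(3 8 15 9 7 10)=[0, 4, 1, 8, 18, 5, 6, 10, 15, 7, 3, 11, 12, 2, 14, 9, 16, 17, 13]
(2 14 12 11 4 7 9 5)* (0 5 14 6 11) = (0 5 2 6 11 4 7 9 14 12) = [5, 1, 6, 3, 7, 2, 11, 9, 8, 14, 10, 4, 0, 13, 12]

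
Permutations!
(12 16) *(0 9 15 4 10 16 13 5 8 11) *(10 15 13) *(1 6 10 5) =(0 9 13 1 6 10 16 12 5 8 11)(4 15) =[9, 6, 2, 3, 15, 8, 10, 7, 11, 13, 16, 0, 5, 1, 14, 4, 12]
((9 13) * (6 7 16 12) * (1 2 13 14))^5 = ((1 2 13 9 14)(6 7 16 12))^5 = (6 7 16 12)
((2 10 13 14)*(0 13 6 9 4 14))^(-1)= ((0 13)(2 10 6 9 4 14))^(-1)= (0 13)(2 14 4 9 6 10)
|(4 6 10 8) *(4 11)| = |(4 6 10 8 11)| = 5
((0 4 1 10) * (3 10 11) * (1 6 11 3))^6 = (0 10 3 1 11 6 4)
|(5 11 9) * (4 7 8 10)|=12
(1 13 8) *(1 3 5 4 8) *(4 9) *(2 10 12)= (1 13)(2 10 12)(3 5 9 4 8)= [0, 13, 10, 5, 8, 9, 6, 7, 3, 4, 12, 11, 2, 1]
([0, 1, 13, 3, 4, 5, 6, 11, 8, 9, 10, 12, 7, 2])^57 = [0, 1, 13, 3, 4, 5, 6, 7, 8, 9, 10, 11, 12, 2]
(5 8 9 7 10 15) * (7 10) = (5 8 9 10 15) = [0, 1, 2, 3, 4, 8, 6, 7, 9, 10, 15, 11, 12, 13, 14, 5]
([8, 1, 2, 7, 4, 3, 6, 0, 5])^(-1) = (0 7 3 5 8)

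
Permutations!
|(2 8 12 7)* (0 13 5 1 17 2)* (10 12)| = 10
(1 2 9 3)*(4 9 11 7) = (1 2 11 7 4 9 3) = [0, 2, 11, 1, 9, 5, 6, 4, 8, 3, 10, 7]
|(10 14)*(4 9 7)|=|(4 9 7)(10 14)|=6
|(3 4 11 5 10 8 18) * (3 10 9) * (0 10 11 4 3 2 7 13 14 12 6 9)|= |(0 10 8 18 11 5)(2 7 13 14 12 6 9)|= 42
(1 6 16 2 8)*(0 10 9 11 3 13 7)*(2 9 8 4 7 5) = [10, 6, 4, 13, 7, 2, 16, 0, 1, 11, 8, 3, 12, 5, 14, 15, 9] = (0 10 8 1 6 16 9 11 3 13 5 2 4 7)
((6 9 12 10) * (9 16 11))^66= ((6 16 11 9 12 10))^66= (16)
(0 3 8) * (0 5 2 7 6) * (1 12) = (0 3 8 5 2 7 6)(1 12) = [3, 12, 7, 8, 4, 2, 0, 6, 5, 9, 10, 11, 1]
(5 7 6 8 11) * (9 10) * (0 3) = (0 3)(5 7 6 8 11)(9 10) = [3, 1, 2, 0, 4, 7, 8, 6, 11, 10, 9, 5]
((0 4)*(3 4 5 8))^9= (0 4 3 8 5)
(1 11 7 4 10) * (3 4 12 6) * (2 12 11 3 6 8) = [0, 3, 12, 4, 10, 5, 6, 11, 2, 9, 1, 7, 8] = (1 3 4 10)(2 12 8)(7 11)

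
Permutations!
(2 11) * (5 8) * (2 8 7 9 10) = [0, 1, 11, 3, 4, 7, 6, 9, 5, 10, 2, 8] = (2 11 8 5 7 9 10)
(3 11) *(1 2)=(1 2)(3 11)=[0, 2, 1, 11, 4, 5, 6, 7, 8, 9, 10, 3]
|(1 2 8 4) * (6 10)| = 4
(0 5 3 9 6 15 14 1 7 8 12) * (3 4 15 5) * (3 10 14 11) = (0 10 14 1 7 8 12)(3 9 6 5 4 15 11) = [10, 7, 2, 9, 15, 4, 5, 8, 12, 6, 14, 3, 0, 13, 1, 11]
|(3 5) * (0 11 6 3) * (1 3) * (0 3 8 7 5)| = 8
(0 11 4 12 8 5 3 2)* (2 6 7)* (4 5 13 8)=(0 11 5 3 6 7 2)(4 12)(8 13)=[11, 1, 0, 6, 12, 3, 7, 2, 13, 9, 10, 5, 4, 8]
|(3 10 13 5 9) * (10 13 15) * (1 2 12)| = |(1 2 12)(3 13 5 9)(10 15)| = 12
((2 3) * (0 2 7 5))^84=(0 5 7 3 2)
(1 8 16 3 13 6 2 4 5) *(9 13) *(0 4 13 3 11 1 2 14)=(0 4 5 2 13 6 14)(1 8 16 11)(3 9)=[4, 8, 13, 9, 5, 2, 14, 7, 16, 3, 10, 1, 12, 6, 0, 15, 11]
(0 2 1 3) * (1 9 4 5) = (0 2 9 4 5 1 3) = [2, 3, 9, 0, 5, 1, 6, 7, 8, 4]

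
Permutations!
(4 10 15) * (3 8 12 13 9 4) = (3 8 12 13 9 4 10 15) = [0, 1, 2, 8, 10, 5, 6, 7, 12, 4, 15, 11, 13, 9, 14, 3]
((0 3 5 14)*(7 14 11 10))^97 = ((0 3 5 11 10 7 14))^97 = (0 14 7 10 11 5 3)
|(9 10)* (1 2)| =2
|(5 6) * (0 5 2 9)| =|(0 5 6 2 9)| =5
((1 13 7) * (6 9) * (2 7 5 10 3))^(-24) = ((1 13 5 10 3 2 7)(6 9))^(-24) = (1 3 13 2 5 7 10)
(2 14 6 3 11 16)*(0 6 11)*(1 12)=(0 6 3)(1 12)(2 14 11 16)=[6, 12, 14, 0, 4, 5, 3, 7, 8, 9, 10, 16, 1, 13, 11, 15, 2]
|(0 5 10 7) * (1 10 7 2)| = |(0 5 7)(1 10 2)| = 3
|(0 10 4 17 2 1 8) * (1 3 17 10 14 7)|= 30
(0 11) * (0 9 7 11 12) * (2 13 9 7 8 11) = (0 12)(2 13 9 8 11 7) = [12, 1, 13, 3, 4, 5, 6, 2, 11, 8, 10, 7, 0, 9]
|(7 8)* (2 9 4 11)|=|(2 9 4 11)(7 8)|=4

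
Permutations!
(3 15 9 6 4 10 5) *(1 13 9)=[0, 13, 2, 15, 10, 3, 4, 7, 8, 6, 5, 11, 12, 9, 14, 1]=(1 13 9 6 4 10 5 3 15)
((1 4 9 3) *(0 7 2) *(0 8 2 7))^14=((1 4 9 3)(2 8))^14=(1 9)(3 4)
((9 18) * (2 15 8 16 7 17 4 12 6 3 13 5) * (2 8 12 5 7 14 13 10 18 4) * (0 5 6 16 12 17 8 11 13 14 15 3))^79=((0 5 11 13 7 8 12 16 15 17 2 3 10 18 9 4 6))^79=(0 3 8 6 2 7 4 17 13 9 15 11 18 16 5 10 12)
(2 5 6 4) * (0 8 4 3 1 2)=[8, 2, 5, 1, 0, 6, 3, 7, 4]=(0 8 4)(1 2 5 6 3)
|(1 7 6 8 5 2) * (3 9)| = |(1 7 6 8 5 2)(3 9)| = 6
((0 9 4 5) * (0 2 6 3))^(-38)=(0 2 9 6 4 3 5)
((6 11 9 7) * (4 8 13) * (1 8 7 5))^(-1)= (1 5 9 11 6 7 4 13 8)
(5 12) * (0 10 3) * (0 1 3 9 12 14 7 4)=(0 10 9 12 5 14 7 4)(1 3)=[10, 3, 2, 1, 0, 14, 6, 4, 8, 12, 9, 11, 5, 13, 7]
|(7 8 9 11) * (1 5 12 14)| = 4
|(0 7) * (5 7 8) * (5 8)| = 3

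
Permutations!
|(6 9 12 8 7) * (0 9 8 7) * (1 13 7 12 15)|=|(0 9 15 1 13 7 6 8)|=8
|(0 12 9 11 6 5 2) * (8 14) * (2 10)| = |(0 12 9 11 6 5 10 2)(8 14)| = 8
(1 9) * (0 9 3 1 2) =(0 9 2)(1 3) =[9, 3, 0, 1, 4, 5, 6, 7, 8, 2]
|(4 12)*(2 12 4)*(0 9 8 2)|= 5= |(0 9 8 2 12)|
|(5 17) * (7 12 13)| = |(5 17)(7 12 13)| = 6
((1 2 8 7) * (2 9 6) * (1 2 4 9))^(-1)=(2 7 8)(4 6 9)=((2 8 7)(4 9 6))^(-1)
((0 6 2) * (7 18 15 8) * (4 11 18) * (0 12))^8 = ((0 6 2 12)(4 11 18 15 8 7))^8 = (4 18 8)(7 11 15)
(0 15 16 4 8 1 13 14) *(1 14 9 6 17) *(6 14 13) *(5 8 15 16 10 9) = (0 16 4 15 10 9 14)(1 6 17)(5 8 13) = [16, 6, 2, 3, 15, 8, 17, 7, 13, 14, 9, 11, 12, 5, 0, 10, 4, 1]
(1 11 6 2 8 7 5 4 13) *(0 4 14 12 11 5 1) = (0 4 13)(1 5 14 12 11 6 2 8 7) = [4, 5, 8, 3, 13, 14, 2, 1, 7, 9, 10, 6, 11, 0, 12]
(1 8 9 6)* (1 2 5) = (1 8 9 6 2 5) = [0, 8, 5, 3, 4, 1, 2, 7, 9, 6]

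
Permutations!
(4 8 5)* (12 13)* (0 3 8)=(0 3 8 5 4)(12 13)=[3, 1, 2, 8, 0, 4, 6, 7, 5, 9, 10, 11, 13, 12]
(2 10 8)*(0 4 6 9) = (0 4 6 9)(2 10 8) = [4, 1, 10, 3, 6, 5, 9, 7, 2, 0, 8]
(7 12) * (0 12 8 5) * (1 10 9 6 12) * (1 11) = (0 11 1 10 9 6 12 7 8 5) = [11, 10, 2, 3, 4, 0, 12, 8, 5, 6, 9, 1, 7]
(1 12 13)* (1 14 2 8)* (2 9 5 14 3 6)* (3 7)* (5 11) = [0, 12, 8, 6, 4, 14, 2, 3, 1, 11, 10, 5, 13, 7, 9] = (1 12 13 7 3 6 2 8)(5 14 9 11)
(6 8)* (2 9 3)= (2 9 3)(6 8)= [0, 1, 9, 2, 4, 5, 8, 7, 6, 3]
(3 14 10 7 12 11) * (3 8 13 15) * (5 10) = (3 14 5 10 7 12 11 8 13 15) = [0, 1, 2, 14, 4, 10, 6, 12, 13, 9, 7, 8, 11, 15, 5, 3]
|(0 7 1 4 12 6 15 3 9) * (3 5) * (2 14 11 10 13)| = 10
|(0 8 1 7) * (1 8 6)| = |(8)(0 6 1 7)| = 4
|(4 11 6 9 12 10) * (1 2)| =|(1 2)(4 11 6 9 12 10)| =6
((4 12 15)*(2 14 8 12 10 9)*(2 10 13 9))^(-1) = (2 10 9 13 4 15 12 8 14)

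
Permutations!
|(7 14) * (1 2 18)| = |(1 2 18)(7 14)| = 6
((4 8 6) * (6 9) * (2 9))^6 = (2 9 6 4 8)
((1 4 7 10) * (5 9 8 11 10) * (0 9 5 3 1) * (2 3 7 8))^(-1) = ((0 9 2 3 1 4 8 11 10))^(-1) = (0 10 11 8 4 1 3 2 9)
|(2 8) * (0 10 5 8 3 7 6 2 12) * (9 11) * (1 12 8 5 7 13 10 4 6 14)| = 22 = |(0 4 6 2 3 13 10 7 14 1 12)(9 11)|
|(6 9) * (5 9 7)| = 4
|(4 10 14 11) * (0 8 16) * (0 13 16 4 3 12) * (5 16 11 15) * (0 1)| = 13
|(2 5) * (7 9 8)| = |(2 5)(7 9 8)| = 6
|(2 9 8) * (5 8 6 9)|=6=|(2 5 8)(6 9)|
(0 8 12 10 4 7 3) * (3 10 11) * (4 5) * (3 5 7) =(0 8 12 11 5 4 3)(7 10) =[8, 1, 2, 0, 3, 4, 6, 10, 12, 9, 7, 5, 11]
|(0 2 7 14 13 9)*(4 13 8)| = 8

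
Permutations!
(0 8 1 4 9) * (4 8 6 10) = (0 6 10 4 9)(1 8) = [6, 8, 2, 3, 9, 5, 10, 7, 1, 0, 4]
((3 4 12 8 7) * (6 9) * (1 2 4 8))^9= (1 2 4 12)(6 9)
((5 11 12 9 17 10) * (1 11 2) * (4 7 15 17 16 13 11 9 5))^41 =((1 9 16 13 11 12 5 2)(4 7 15 17 10))^41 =(1 9 16 13 11 12 5 2)(4 7 15 17 10)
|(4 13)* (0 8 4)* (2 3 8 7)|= 7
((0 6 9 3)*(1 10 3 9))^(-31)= (0 3 10 1 6)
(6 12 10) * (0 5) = (0 5)(6 12 10) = [5, 1, 2, 3, 4, 0, 12, 7, 8, 9, 6, 11, 10]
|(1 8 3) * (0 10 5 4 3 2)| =|(0 10 5 4 3 1 8 2)| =8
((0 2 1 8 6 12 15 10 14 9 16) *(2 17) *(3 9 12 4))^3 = ((0 17 2 1 8 6 4 3 9 16)(10 14 12 15))^3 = (0 1 4 16 2 6 9 17 8 3)(10 15 12 14)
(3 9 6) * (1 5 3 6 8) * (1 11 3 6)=(1 5 6)(3 9 8 11)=[0, 5, 2, 9, 4, 6, 1, 7, 11, 8, 10, 3]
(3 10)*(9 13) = (3 10)(9 13) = [0, 1, 2, 10, 4, 5, 6, 7, 8, 13, 3, 11, 12, 9]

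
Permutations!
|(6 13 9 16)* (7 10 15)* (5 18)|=|(5 18)(6 13 9 16)(7 10 15)|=12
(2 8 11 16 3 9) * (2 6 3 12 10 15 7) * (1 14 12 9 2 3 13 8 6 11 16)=(1 14 12 10 15 7 3 2 6 13 8 16 9 11)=[0, 14, 6, 2, 4, 5, 13, 3, 16, 11, 15, 1, 10, 8, 12, 7, 9]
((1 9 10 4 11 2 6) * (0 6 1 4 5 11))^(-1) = ((0 6 4)(1 9 10 5 11 2))^(-1) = (0 4 6)(1 2 11 5 10 9)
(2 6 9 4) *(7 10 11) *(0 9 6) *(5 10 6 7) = (0 9 4 2)(5 10 11)(6 7) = [9, 1, 0, 3, 2, 10, 7, 6, 8, 4, 11, 5]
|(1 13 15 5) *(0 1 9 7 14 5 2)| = 20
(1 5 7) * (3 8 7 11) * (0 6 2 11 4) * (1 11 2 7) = [6, 5, 2, 8, 0, 4, 7, 11, 1, 9, 10, 3] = (0 6 7 11 3 8 1 5 4)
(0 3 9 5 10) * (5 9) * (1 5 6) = [3, 5, 2, 6, 4, 10, 1, 7, 8, 9, 0] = (0 3 6 1 5 10)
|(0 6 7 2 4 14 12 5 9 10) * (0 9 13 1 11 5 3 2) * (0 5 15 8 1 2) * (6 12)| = 84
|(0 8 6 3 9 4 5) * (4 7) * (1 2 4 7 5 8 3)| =20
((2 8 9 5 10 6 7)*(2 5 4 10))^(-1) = (2 5 7 6 10 4 9 8)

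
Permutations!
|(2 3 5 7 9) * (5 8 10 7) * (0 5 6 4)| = 12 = |(0 5 6 4)(2 3 8 10 7 9)|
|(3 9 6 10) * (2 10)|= |(2 10 3 9 6)|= 5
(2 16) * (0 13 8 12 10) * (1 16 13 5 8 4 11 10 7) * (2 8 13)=(0 5 13 4 11 10)(1 16 8 12 7)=[5, 16, 2, 3, 11, 13, 6, 1, 12, 9, 0, 10, 7, 4, 14, 15, 8]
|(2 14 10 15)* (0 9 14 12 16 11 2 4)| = 12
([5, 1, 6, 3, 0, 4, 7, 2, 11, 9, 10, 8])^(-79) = (0 4 5)(2 7 6)(8 11)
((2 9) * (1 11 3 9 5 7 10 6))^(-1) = (1 6 10 7 5 2 9 3 11)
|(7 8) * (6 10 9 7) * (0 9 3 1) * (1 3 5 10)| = 6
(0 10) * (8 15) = (0 10)(8 15) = [10, 1, 2, 3, 4, 5, 6, 7, 15, 9, 0, 11, 12, 13, 14, 8]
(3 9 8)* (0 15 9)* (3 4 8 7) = (0 15 9 7 3)(4 8) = [15, 1, 2, 0, 8, 5, 6, 3, 4, 7, 10, 11, 12, 13, 14, 9]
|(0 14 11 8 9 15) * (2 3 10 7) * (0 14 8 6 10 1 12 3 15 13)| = |(0 8 9 13)(1 12 3)(2 15 14 11 6 10 7)| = 84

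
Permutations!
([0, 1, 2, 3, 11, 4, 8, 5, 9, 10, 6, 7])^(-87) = (4 11 7 5)(6 8 9 10)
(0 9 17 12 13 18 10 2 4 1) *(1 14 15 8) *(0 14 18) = (0 9 17 12 13)(1 14 15 8)(2 4 18 10) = [9, 14, 4, 3, 18, 5, 6, 7, 1, 17, 2, 11, 13, 0, 15, 8, 16, 12, 10]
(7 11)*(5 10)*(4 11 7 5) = (4 11 5 10) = [0, 1, 2, 3, 11, 10, 6, 7, 8, 9, 4, 5]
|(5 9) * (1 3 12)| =|(1 3 12)(5 9)| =6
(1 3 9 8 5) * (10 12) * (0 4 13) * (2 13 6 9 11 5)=(0 4 6 9 8 2 13)(1 3 11 5)(10 12)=[4, 3, 13, 11, 6, 1, 9, 7, 2, 8, 12, 5, 10, 0]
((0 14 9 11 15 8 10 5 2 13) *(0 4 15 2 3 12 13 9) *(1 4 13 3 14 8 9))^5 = (1 2 11 9 15 4)(3 12)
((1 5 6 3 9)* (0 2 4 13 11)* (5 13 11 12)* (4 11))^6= (1 9 3 6 5 12 13)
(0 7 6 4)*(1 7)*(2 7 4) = (0 1 4)(2 7 6) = [1, 4, 7, 3, 0, 5, 2, 6]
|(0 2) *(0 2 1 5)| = |(0 1 5)| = 3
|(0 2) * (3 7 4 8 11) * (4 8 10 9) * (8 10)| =14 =|(0 2)(3 7 10 9 4 8 11)|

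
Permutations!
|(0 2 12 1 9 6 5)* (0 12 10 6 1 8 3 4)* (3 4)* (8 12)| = |(12)(0 2 10 6 5 8 4)(1 9)| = 14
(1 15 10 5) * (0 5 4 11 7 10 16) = (0 5 1 15 16)(4 11 7 10) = [5, 15, 2, 3, 11, 1, 6, 10, 8, 9, 4, 7, 12, 13, 14, 16, 0]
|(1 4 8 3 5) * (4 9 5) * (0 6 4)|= 15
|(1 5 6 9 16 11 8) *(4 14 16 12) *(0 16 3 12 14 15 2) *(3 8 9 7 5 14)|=|(0 16 11 9 3 12 4 15 2)(1 14 8)(5 6 7)|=9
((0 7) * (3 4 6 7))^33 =(0 6 3 7 4)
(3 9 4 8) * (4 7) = (3 9 7 4 8) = [0, 1, 2, 9, 8, 5, 6, 4, 3, 7]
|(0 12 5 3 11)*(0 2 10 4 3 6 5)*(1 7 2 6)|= |(0 12)(1 7 2 10 4 3 11 6 5)|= 18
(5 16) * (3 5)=[0, 1, 2, 5, 4, 16, 6, 7, 8, 9, 10, 11, 12, 13, 14, 15, 3]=(3 5 16)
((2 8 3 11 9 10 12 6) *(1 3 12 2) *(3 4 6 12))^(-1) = ((12)(1 4 6)(2 8 3 11 9 10))^(-1) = (12)(1 6 4)(2 10 9 11 3 8)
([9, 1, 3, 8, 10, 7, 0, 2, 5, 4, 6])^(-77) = (0 10 9 6 4)(2 5 3 7 8)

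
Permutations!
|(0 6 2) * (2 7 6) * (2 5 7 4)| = 6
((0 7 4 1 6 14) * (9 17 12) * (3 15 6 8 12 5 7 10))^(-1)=(0 14 6 15 3 10)(1 4 7 5 17 9 12 8)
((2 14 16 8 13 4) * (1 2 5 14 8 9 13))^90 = ((1 2 8)(4 5 14 16 9 13))^90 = (16)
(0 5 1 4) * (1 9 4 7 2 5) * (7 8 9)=(0 1 8 9 4)(2 5 7)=[1, 8, 5, 3, 0, 7, 6, 2, 9, 4]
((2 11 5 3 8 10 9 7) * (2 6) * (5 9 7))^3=(2 5 10)(3 7 11)(6 9 8)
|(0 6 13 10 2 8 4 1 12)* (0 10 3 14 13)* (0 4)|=24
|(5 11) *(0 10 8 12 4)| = |(0 10 8 12 4)(5 11)| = 10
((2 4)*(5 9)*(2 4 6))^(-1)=(2 6)(5 9)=((2 6)(5 9))^(-1)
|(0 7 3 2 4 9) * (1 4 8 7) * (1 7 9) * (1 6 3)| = 9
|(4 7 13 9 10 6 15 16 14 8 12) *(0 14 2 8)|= |(0 14)(2 8 12 4 7 13 9 10 6 15 16)|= 22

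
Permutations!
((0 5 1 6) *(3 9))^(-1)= ((0 5 1 6)(3 9))^(-1)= (0 6 1 5)(3 9)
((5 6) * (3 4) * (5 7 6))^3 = (3 4)(6 7) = ((3 4)(6 7))^3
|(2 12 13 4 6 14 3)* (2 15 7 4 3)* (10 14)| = |(2 12 13 3 15 7 4 6 10 14)| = 10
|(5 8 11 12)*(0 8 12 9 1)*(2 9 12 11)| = |(0 8 2 9 1)(5 11 12)| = 15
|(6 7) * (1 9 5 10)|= |(1 9 5 10)(6 7)|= 4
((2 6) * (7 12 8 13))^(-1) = ((2 6)(7 12 8 13))^(-1) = (2 6)(7 13 8 12)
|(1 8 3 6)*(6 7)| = 5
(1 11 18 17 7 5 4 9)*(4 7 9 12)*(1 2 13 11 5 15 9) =(1 5 7 15 9 2 13 11 18 17)(4 12) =[0, 5, 13, 3, 12, 7, 6, 15, 8, 2, 10, 18, 4, 11, 14, 9, 16, 1, 17]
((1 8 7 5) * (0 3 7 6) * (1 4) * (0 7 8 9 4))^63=((0 3 8 6 7 5)(1 9 4))^63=(9)(0 6)(3 7)(5 8)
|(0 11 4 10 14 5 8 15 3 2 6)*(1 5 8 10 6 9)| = 36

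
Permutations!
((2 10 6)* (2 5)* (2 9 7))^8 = ((2 10 6 5 9 7))^8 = (2 6 9)(5 7 10)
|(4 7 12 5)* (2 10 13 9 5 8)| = 9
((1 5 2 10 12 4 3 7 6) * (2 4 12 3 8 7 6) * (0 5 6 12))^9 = (12)(1 6) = ((0 5 4 8 7 2 10 3 12)(1 6))^9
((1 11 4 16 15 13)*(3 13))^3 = (1 16 13 4 3 11 15)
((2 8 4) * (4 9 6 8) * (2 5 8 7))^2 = (2 5 9 7 4 8 6)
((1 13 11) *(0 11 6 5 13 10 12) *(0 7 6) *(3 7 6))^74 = ((0 11 1 10 12 6 5 13)(3 7))^74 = (0 1 12 5)(6 13 11 10)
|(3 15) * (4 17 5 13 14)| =10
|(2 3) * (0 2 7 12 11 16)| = |(0 2 3 7 12 11 16)| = 7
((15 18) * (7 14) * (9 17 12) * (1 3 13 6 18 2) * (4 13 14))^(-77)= ((1 3 14 7 4 13 6 18 15 2)(9 17 12))^(-77)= (1 7 6 2 14 13 15 3 4 18)(9 17 12)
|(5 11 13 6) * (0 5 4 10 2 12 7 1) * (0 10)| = |(0 5 11 13 6 4)(1 10 2 12 7)| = 30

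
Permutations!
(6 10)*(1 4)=(1 4)(6 10)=[0, 4, 2, 3, 1, 5, 10, 7, 8, 9, 6]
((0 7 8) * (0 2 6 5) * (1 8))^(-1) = (0 5 6 2 8 1 7)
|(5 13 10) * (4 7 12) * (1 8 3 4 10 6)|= |(1 8 3 4 7 12 10 5 13 6)|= 10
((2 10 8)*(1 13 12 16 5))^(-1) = (1 5 16 12 13)(2 8 10)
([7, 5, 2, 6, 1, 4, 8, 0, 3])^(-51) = [7, 1, 2, 3, 4, 5, 6, 0, 8]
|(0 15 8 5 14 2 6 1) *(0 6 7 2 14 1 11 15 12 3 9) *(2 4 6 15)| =20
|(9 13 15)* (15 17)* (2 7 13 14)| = |(2 7 13 17 15 9 14)| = 7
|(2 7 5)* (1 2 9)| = 5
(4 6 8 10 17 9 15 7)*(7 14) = (4 6 8 10 17 9 15 14 7) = [0, 1, 2, 3, 6, 5, 8, 4, 10, 15, 17, 11, 12, 13, 7, 14, 16, 9]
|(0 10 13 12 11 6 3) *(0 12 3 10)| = 6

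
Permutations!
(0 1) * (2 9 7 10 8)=(0 1)(2 9 7 10 8)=[1, 0, 9, 3, 4, 5, 6, 10, 2, 7, 8]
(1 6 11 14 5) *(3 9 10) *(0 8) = (0 8)(1 6 11 14 5)(3 9 10) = [8, 6, 2, 9, 4, 1, 11, 7, 0, 10, 3, 14, 12, 13, 5]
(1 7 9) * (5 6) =[0, 7, 2, 3, 4, 6, 5, 9, 8, 1] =(1 7 9)(5 6)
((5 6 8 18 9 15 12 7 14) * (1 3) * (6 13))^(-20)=((1 3)(5 13 6 8 18 9 15 12 7 14))^(-20)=(18)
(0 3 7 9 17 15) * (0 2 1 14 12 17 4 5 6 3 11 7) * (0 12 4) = (0 11 7 9)(1 14 4 5 6 3 12 17 15 2) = [11, 14, 1, 12, 5, 6, 3, 9, 8, 0, 10, 7, 17, 13, 4, 2, 16, 15]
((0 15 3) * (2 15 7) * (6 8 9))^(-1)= (0 3 15 2 7)(6 9 8)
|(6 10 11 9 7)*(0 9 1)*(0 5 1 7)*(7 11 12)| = 4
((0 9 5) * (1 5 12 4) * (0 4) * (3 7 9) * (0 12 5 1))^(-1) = ((12)(0 3 7 9 5 4))^(-1) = (12)(0 4 5 9 7 3)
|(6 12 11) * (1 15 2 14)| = |(1 15 2 14)(6 12 11)| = 12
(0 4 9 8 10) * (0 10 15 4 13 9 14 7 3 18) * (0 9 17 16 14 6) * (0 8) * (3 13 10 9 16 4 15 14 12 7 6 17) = (0 10 9)(3 18 16 12 7 13)(4 17)(6 8 14) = [10, 1, 2, 18, 17, 5, 8, 13, 14, 0, 9, 11, 7, 3, 6, 15, 12, 4, 16]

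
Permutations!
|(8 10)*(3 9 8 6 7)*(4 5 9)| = |(3 4 5 9 8 10 6 7)| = 8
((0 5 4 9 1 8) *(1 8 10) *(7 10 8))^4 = ((0 5 4 9 7 10 1 8))^4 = (0 7)(1 4)(5 10)(8 9)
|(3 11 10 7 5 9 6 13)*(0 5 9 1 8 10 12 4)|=|(0 5 1 8 10 7 9 6 13 3 11 12 4)|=13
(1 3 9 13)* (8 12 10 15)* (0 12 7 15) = [12, 3, 2, 9, 4, 5, 6, 15, 7, 13, 0, 11, 10, 1, 14, 8] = (0 12 10)(1 3 9 13)(7 15 8)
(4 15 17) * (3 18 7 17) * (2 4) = (2 4 15 3 18 7 17) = [0, 1, 4, 18, 15, 5, 6, 17, 8, 9, 10, 11, 12, 13, 14, 3, 16, 2, 7]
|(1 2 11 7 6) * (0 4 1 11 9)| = |(0 4 1 2 9)(6 11 7)| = 15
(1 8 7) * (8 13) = (1 13 8 7) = [0, 13, 2, 3, 4, 5, 6, 1, 7, 9, 10, 11, 12, 8]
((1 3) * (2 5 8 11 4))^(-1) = (1 3)(2 4 11 8 5)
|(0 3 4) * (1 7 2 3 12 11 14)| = |(0 12 11 14 1 7 2 3 4)| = 9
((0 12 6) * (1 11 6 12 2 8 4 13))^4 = ((0 2 8 4 13 1 11 6))^4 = (0 13)(1 2)(4 6)(8 11)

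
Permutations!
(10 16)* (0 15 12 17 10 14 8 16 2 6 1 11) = [15, 11, 6, 3, 4, 5, 1, 7, 16, 9, 2, 0, 17, 13, 8, 12, 14, 10] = (0 15 12 17 10 2 6 1 11)(8 16 14)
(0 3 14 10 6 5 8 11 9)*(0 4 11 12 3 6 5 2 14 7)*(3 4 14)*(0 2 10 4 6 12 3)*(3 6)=(0 12 3 7 2)(4 11 9 14)(5 8 6 10)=[12, 1, 0, 7, 11, 8, 10, 2, 6, 14, 5, 9, 3, 13, 4]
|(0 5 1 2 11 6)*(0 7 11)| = |(0 5 1 2)(6 7 11)| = 12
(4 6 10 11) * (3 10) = (3 10 11 4 6) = [0, 1, 2, 10, 6, 5, 3, 7, 8, 9, 11, 4]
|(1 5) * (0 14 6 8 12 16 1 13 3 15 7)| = |(0 14 6 8 12 16 1 5 13 3 15 7)| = 12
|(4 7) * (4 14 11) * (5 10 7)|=6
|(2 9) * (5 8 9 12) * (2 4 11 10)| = 8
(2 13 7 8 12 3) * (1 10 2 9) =(1 10 2 13 7 8 12 3 9) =[0, 10, 13, 9, 4, 5, 6, 8, 12, 1, 2, 11, 3, 7]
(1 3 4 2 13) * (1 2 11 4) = (1 3)(2 13)(4 11) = [0, 3, 13, 1, 11, 5, 6, 7, 8, 9, 10, 4, 12, 2]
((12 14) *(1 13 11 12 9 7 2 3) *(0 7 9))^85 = ((0 7 2 3 1 13 11 12 14))^85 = (0 1 14 3 12 2 11 7 13)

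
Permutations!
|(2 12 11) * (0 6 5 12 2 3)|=|(0 6 5 12 11 3)|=6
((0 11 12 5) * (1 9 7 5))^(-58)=(0 7 1 11 5 9 12)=((0 11 12 1 9 7 5))^(-58)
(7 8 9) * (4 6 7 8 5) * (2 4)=(2 4 6 7 5)(8 9)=[0, 1, 4, 3, 6, 2, 7, 5, 9, 8]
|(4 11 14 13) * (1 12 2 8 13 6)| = |(1 12 2 8 13 4 11 14 6)| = 9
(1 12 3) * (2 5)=(1 12 3)(2 5)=[0, 12, 5, 1, 4, 2, 6, 7, 8, 9, 10, 11, 3]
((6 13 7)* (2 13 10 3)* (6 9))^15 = ((2 13 7 9 6 10 3))^15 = (2 13 7 9 6 10 3)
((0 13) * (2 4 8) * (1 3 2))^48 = (13)(1 4 3 8 2)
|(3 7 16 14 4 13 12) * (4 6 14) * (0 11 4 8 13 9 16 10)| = 22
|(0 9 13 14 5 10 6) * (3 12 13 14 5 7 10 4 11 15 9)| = 13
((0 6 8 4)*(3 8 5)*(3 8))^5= ((0 6 5 8 4))^5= (8)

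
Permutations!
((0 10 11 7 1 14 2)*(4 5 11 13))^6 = (0 7 13 14 5)(1 4 2 11 10)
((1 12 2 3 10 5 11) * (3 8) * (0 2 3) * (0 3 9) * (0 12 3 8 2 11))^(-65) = ((0 11 1 3 10 5)(9 12))^(-65) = (0 11 1 3 10 5)(9 12)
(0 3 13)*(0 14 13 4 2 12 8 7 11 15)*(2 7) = [3, 1, 12, 4, 7, 5, 6, 11, 2, 9, 10, 15, 8, 14, 13, 0] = (0 3 4 7 11 15)(2 12 8)(13 14)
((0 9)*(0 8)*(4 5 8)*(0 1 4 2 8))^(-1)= ((0 9 2 8 1 4 5))^(-1)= (0 5 4 1 8 2 9)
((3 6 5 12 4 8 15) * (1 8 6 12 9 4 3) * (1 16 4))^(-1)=(1 9 5 6 4 16 15 8)(3 12)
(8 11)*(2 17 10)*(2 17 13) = (2 13)(8 11)(10 17) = [0, 1, 13, 3, 4, 5, 6, 7, 11, 9, 17, 8, 12, 2, 14, 15, 16, 10]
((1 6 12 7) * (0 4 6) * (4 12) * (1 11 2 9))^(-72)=(0 9 11 12 1 2 7)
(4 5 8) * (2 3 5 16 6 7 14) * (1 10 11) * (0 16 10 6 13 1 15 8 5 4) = [16, 6, 3, 4, 10, 5, 7, 14, 0, 9, 11, 15, 12, 1, 2, 8, 13] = (0 16 13 1 6 7 14 2 3 4 10 11 15 8)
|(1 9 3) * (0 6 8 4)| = 12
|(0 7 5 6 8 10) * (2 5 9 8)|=15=|(0 7 9 8 10)(2 5 6)|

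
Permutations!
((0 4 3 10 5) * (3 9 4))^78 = ((0 3 10 5)(4 9))^78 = (0 10)(3 5)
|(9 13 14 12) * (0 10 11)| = |(0 10 11)(9 13 14 12)| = 12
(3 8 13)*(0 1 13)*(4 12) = (0 1 13 3 8)(4 12) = [1, 13, 2, 8, 12, 5, 6, 7, 0, 9, 10, 11, 4, 3]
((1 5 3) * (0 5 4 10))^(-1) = ((0 5 3 1 4 10))^(-1) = (0 10 4 1 3 5)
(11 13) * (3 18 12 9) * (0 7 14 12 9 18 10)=(0 7 14 12 18 9 3 10)(11 13)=[7, 1, 2, 10, 4, 5, 6, 14, 8, 3, 0, 13, 18, 11, 12, 15, 16, 17, 9]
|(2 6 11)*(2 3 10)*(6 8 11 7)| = 10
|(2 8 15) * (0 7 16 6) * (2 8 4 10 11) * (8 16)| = 12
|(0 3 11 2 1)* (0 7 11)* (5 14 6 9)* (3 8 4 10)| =20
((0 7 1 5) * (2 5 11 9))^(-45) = ((0 7 1 11 9 2 5))^(-45) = (0 9 7 2 1 5 11)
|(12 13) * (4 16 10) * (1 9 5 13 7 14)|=21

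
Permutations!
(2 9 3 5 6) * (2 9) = (3 5 6 9) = [0, 1, 2, 5, 4, 6, 9, 7, 8, 3]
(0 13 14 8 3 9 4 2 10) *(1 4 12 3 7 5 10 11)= (0 13 14 8 7 5 10)(1 4 2 11)(3 9 12)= [13, 4, 11, 9, 2, 10, 6, 5, 7, 12, 0, 1, 3, 14, 8]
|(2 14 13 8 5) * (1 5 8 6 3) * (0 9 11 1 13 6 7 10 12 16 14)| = 24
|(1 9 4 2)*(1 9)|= 3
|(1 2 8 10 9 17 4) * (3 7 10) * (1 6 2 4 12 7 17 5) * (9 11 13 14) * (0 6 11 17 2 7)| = 42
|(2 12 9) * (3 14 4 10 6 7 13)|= 21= |(2 12 9)(3 14 4 10 6 7 13)|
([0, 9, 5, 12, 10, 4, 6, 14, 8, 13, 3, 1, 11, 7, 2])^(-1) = (1 11 12 3 10 4 5 2 14 7 13 9)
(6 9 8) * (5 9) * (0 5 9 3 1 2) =(0 5 3 1 2)(6 9 8) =[5, 2, 0, 1, 4, 3, 9, 7, 6, 8]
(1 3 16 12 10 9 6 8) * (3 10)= (1 10 9 6 8)(3 16 12)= [0, 10, 2, 16, 4, 5, 8, 7, 1, 6, 9, 11, 3, 13, 14, 15, 12]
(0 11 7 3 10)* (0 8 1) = (0 11 7 3 10 8 1) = [11, 0, 2, 10, 4, 5, 6, 3, 1, 9, 8, 7]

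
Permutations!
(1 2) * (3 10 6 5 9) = (1 2)(3 10 6 5 9) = [0, 2, 1, 10, 4, 9, 5, 7, 8, 3, 6]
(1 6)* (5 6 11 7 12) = (1 11 7 12 5 6) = [0, 11, 2, 3, 4, 6, 1, 12, 8, 9, 10, 7, 5]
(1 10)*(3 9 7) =[0, 10, 2, 9, 4, 5, 6, 3, 8, 7, 1] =(1 10)(3 9 7)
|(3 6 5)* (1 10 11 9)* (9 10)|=|(1 9)(3 6 5)(10 11)|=6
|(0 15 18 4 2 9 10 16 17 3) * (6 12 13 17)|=|(0 15 18 4 2 9 10 16 6 12 13 17 3)|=13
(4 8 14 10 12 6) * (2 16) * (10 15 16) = [0, 1, 10, 3, 8, 5, 4, 7, 14, 9, 12, 11, 6, 13, 15, 16, 2] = (2 10 12 6 4 8 14 15 16)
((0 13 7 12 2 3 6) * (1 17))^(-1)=(0 6 3 2 12 7 13)(1 17)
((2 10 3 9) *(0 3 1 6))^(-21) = (10)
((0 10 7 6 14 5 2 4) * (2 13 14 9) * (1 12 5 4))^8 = (0 5 9)(1 7 14)(2 10 13)(4 12 6)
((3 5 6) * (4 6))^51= (3 6 4 5)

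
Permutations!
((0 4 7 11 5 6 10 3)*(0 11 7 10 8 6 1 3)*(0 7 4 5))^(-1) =((0 5 1 3 11)(4 10 7)(6 8))^(-1) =(0 11 3 1 5)(4 7 10)(6 8)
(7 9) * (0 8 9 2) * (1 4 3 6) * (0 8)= (1 4 3 6)(2 8 9 7)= [0, 4, 8, 6, 3, 5, 1, 2, 9, 7]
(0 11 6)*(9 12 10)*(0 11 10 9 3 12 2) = (0 10 3 12 9 2)(6 11) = [10, 1, 0, 12, 4, 5, 11, 7, 8, 2, 3, 6, 9]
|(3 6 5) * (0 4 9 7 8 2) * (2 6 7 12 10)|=30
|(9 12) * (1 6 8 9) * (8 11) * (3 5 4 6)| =9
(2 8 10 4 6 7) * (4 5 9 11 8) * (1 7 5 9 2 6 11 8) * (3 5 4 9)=[0, 7, 9, 5, 11, 2, 4, 6, 10, 8, 3, 1]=(1 7 6 4 11)(2 9 8 10 3 5)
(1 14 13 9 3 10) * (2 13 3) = (1 14 3 10)(2 13 9) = [0, 14, 13, 10, 4, 5, 6, 7, 8, 2, 1, 11, 12, 9, 3]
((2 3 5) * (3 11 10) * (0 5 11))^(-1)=(0 2 5)(3 10 11)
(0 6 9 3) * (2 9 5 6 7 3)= (0 7 3)(2 9)(5 6)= [7, 1, 9, 0, 4, 6, 5, 3, 8, 2]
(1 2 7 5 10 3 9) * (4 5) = [0, 2, 7, 9, 5, 10, 6, 4, 8, 1, 3] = (1 2 7 4 5 10 3 9)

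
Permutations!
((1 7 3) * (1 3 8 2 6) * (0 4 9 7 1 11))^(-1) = ((0 4 9 7 8 2 6 11))^(-1) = (0 11 6 2 8 7 9 4)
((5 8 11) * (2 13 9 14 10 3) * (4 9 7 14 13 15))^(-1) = (2 3 10 14 7 13 9 4 15)(5 11 8)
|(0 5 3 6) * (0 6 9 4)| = |(0 5 3 9 4)| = 5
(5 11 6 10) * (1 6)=(1 6 10 5 11)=[0, 6, 2, 3, 4, 11, 10, 7, 8, 9, 5, 1]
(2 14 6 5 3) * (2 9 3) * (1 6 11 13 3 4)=(1 6 5 2 14 11 13 3 9 4)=[0, 6, 14, 9, 1, 2, 5, 7, 8, 4, 10, 13, 12, 3, 11]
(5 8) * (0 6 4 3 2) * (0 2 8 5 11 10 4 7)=(0 6 7)(3 8 11 10 4)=[6, 1, 2, 8, 3, 5, 7, 0, 11, 9, 4, 10]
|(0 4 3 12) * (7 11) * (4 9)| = 10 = |(0 9 4 3 12)(7 11)|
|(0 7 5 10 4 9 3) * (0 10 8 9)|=|(0 7 5 8 9 3 10 4)|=8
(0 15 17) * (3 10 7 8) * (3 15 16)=(0 16 3 10 7 8 15 17)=[16, 1, 2, 10, 4, 5, 6, 8, 15, 9, 7, 11, 12, 13, 14, 17, 3, 0]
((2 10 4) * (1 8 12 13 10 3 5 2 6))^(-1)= ((1 8 12 13 10 4 6)(2 3 5))^(-1)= (1 6 4 10 13 12 8)(2 5 3)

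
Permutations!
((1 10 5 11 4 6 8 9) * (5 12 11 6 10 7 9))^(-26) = ((1 7 9)(4 10 12 11)(5 6 8))^(-26) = (1 7 9)(4 12)(5 6 8)(10 11)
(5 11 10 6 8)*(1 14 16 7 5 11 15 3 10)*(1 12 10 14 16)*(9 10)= (1 16 7 5 15 3 14)(6 8 11 12 9 10)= [0, 16, 2, 14, 4, 15, 8, 5, 11, 10, 6, 12, 9, 13, 1, 3, 7]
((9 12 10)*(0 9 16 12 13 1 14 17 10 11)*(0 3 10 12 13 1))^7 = (0 3 14 13 11 1 16 12 9 10 17)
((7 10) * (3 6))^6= ((3 6)(7 10))^6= (10)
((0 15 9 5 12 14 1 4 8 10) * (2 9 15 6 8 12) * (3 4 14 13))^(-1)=((15)(0 6 8 10)(1 14)(2 9 5)(3 4 12 13))^(-1)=(15)(0 10 8 6)(1 14)(2 5 9)(3 13 12 4)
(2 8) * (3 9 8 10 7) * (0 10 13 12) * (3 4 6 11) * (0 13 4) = [10, 1, 4, 9, 6, 5, 11, 0, 2, 8, 7, 3, 13, 12] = (0 10 7)(2 4 6 11 3 9 8)(12 13)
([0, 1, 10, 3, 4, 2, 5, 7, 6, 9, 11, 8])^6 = (11)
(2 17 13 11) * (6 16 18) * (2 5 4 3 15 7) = (2 17 13 11 5 4 3 15 7)(6 16 18) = [0, 1, 17, 15, 3, 4, 16, 2, 8, 9, 10, 5, 12, 11, 14, 7, 18, 13, 6]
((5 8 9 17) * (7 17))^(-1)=((5 8 9 7 17))^(-1)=(5 17 7 9 8)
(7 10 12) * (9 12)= [0, 1, 2, 3, 4, 5, 6, 10, 8, 12, 9, 11, 7]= (7 10 9 12)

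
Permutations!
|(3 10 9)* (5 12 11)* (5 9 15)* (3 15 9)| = 7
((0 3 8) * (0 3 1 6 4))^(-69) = (0 4 6 1)(3 8)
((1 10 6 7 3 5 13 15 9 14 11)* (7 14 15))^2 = (15)(1 6 11 10 14)(3 13)(5 7)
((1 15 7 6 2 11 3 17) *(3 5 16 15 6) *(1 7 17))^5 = (1 16)(2 17)(3 5)(6 15)(7 11)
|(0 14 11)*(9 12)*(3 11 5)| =10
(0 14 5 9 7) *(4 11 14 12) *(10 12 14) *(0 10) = (0 14 5 9 7 10 12 4 11) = [14, 1, 2, 3, 11, 9, 6, 10, 8, 7, 12, 0, 4, 13, 5]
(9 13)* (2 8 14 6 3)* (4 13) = [0, 1, 8, 2, 13, 5, 3, 7, 14, 4, 10, 11, 12, 9, 6] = (2 8 14 6 3)(4 13 9)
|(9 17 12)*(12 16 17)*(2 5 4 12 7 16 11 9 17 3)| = 10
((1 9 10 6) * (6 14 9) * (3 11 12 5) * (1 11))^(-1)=((1 6 11 12 5 3)(9 10 14))^(-1)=(1 3 5 12 11 6)(9 14 10)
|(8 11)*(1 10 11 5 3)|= 6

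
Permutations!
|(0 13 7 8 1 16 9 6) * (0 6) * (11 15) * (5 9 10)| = |(0 13 7 8 1 16 10 5 9)(11 15)| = 18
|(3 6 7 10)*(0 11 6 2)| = 7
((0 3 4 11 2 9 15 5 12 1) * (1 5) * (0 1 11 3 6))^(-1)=(0 6)(2 11 15 9)(3 4)(5 12)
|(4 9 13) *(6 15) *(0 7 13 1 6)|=|(0 7 13 4 9 1 6 15)|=8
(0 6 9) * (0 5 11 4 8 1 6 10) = (0 10)(1 6 9 5 11 4 8) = [10, 6, 2, 3, 8, 11, 9, 7, 1, 5, 0, 4]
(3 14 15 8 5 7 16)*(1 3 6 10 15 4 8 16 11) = (1 3 14 4 8 5 7 11)(6 10 15 16) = [0, 3, 2, 14, 8, 7, 10, 11, 5, 9, 15, 1, 12, 13, 4, 16, 6]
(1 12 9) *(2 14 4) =(1 12 9)(2 14 4) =[0, 12, 14, 3, 2, 5, 6, 7, 8, 1, 10, 11, 9, 13, 4]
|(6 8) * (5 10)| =2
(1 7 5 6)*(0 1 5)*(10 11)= (0 1 7)(5 6)(10 11)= [1, 7, 2, 3, 4, 6, 5, 0, 8, 9, 11, 10]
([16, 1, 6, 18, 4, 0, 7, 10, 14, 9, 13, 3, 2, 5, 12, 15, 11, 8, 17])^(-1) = (0 5 13 10 7 6 2 12 14 8 17 18 3 11 16)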